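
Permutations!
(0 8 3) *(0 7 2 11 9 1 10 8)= (1 10 8 3 7 2 11 9)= [0, 10, 11, 7, 4, 5, 6, 2, 3, 1, 8, 9]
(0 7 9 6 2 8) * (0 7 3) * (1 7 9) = (0 3)(1 7)(2 8 9 6) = [3, 7, 8, 0, 4, 5, 2, 1, 9, 6]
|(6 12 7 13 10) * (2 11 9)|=15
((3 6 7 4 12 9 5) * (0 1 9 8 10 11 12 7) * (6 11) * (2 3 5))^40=((0 1 9 2 3 11 12 8 10 6)(4 7))^40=(12)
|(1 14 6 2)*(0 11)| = 4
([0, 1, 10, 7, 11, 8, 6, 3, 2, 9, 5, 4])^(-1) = [0, 1, 8, 7, 11, 10, 6, 3, 5, 9, 2, 4]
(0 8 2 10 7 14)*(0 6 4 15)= [8, 1, 10, 3, 15, 5, 4, 14, 2, 9, 7, 11, 12, 13, 6, 0]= (0 8 2 10 7 14 6 4 15)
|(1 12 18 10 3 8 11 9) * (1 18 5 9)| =|(1 12 5 9 18 10 3 8 11)| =9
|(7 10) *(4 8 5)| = 6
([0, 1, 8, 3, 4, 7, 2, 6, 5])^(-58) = [0, 1, 5, 3, 4, 6, 8, 2, 7]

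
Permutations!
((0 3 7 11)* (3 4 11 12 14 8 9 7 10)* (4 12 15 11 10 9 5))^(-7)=((0 12 14 8 5 4 10 3 9 7 15 11))^(-7)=(0 4 15 8 9 12 10 11 5 7 14 3)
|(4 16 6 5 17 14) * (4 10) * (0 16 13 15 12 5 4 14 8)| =|(0 16 6 4 13 15 12 5 17 8)(10 14)| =10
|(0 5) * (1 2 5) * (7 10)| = 4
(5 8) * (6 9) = (5 8)(6 9) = [0, 1, 2, 3, 4, 8, 9, 7, 5, 6]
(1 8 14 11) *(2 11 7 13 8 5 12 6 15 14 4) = (1 5 12 6 15 14 7 13 8 4 2 11) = [0, 5, 11, 3, 2, 12, 15, 13, 4, 9, 10, 1, 6, 8, 7, 14]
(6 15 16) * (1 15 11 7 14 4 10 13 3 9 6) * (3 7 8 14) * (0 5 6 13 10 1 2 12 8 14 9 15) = (0 5 6 11 14 4 1)(2 12 8 9 13 7 3 15 16) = [5, 0, 12, 15, 1, 6, 11, 3, 9, 13, 10, 14, 8, 7, 4, 16, 2]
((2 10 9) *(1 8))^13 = (1 8)(2 10 9) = ((1 8)(2 10 9))^13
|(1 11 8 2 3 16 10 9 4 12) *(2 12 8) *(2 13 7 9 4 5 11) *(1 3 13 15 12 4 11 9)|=|(1 2 13 7)(3 16 10 11 15 12)(4 8)(5 9)|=12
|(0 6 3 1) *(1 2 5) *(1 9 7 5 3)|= 6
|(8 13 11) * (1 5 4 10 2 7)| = |(1 5 4 10 2 7)(8 13 11)| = 6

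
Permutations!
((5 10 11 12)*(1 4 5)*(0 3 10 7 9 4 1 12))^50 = ((12)(0 3 10 11)(4 5 7 9))^50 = (12)(0 10)(3 11)(4 7)(5 9)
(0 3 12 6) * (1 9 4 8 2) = [3, 9, 1, 12, 8, 5, 0, 7, 2, 4, 10, 11, 6] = (0 3 12 6)(1 9 4 8 2)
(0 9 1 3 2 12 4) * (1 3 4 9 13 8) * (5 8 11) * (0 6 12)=(0 13 11 5 8 1 4 6 12 9 3 2)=[13, 4, 0, 2, 6, 8, 12, 7, 1, 3, 10, 5, 9, 11]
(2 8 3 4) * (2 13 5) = (2 8 3 4 13 5) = [0, 1, 8, 4, 13, 2, 6, 7, 3, 9, 10, 11, 12, 5]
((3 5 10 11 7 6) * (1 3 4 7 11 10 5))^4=(11)(4 7 6)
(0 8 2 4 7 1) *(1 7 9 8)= (0 1)(2 4 9 8)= [1, 0, 4, 3, 9, 5, 6, 7, 2, 8]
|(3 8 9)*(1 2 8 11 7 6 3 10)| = 20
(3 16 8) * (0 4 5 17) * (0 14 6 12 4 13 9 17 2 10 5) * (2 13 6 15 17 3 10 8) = (0 6 12 4)(2 8 10 5 13 9 3 16)(14 15 17) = [6, 1, 8, 16, 0, 13, 12, 7, 10, 3, 5, 11, 4, 9, 15, 17, 2, 14]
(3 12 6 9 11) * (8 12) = [0, 1, 2, 8, 4, 5, 9, 7, 12, 11, 10, 3, 6] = (3 8 12 6 9 11)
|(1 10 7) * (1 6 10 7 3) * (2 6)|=6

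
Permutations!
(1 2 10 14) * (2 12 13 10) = [0, 12, 2, 3, 4, 5, 6, 7, 8, 9, 14, 11, 13, 10, 1] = (1 12 13 10 14)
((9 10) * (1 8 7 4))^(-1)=(1 4 7 8)(9 10)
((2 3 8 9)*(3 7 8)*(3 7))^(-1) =(2 9 8 7 3)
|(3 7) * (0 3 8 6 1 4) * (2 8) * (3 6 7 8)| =|(0 6 1 4)(2 3 8 7)| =4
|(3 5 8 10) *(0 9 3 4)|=|(0 9 3 5 8 10 4)|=7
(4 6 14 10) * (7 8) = (4 6 14 10)(7 8) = [0, 1, 2, 3, 6, 5, 14, 8, 7, 9, 4, 11, 12, 13, 10]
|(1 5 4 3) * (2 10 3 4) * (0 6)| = |(0 6)(1 5 2 10 3)| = 10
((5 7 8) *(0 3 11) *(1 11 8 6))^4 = (0 7)(1 8)(3 6)(5 11)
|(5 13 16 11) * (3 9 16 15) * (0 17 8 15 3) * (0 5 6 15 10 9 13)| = |(0 17 8 10 9 16 11 6 15 5)(3 13)| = 10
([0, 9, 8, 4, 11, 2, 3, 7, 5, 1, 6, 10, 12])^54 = [0, 1, 2, 6, 3, 5, 10, 7, 8, 9, 11, 4, 12]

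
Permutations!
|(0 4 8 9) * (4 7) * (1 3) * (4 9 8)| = |(0 7 9)(1 3)| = 6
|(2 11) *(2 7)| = |(2 11 7)| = 3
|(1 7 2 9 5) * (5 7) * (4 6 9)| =|(1 5)(2 4 6 9 7)| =10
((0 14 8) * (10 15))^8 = ((0 14 8)(10 15))^8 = (15)(0 8 14)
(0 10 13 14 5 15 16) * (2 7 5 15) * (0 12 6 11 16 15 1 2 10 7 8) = [7, 2, 8, 3, 4, 10, 11, 5, 0, 9, 13, 16, 6, 14, 1, 15, 12] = (0 7 5 10 13 14 1 2 8)(6 11 16 12)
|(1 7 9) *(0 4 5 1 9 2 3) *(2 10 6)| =9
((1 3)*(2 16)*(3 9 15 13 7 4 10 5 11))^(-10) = ((1 9 15 13 7 4 10 5 11 3)(2 16))^(-10) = (16)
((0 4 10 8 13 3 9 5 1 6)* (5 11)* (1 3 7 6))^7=((0 4 10 8 13 7 6)(3 9 11 5))^7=(13)(3 5 11 9)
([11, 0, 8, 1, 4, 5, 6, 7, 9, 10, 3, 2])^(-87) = [11, 0, 8, 1, 4, 5, 6, 7, 9, 10, 3, 2]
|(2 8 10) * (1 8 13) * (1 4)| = 6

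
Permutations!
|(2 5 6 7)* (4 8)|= |(2 5 6 7)(4 8)|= 4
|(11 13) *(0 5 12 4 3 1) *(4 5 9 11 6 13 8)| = |(0 9 11 8 4 3 1)(5 12)(6 13)| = 14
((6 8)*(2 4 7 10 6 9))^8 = ((2 4 7 10 6 8 9))^8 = (2 4 7 10 6 8 9)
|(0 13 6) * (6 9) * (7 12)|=4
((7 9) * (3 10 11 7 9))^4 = (11)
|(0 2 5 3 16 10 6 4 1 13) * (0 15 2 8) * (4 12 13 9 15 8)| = 14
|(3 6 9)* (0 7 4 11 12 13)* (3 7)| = 9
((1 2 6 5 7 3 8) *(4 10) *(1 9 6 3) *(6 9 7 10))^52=((1 2 3 8 7)(4 6 5 10))^52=(10)(1 3 7 2 8)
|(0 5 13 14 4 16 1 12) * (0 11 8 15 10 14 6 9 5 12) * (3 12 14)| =|(0 14 4 16 1)(3 12 11 8 15 10)(5 13 6 9)| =60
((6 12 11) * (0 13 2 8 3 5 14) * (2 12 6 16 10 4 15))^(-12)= (0 13 12 11 16 10 4 15 2 8 3 5 14)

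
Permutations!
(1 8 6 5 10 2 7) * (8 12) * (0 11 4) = (0 11 4)(1 12 8 6 5 10 2 7) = [11, 12, 7, 3, 0, 10, 5, 1, 6, 9, 2, 4, 8]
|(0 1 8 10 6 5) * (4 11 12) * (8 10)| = |(0 1 10 6 5)(4 11 12)| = 15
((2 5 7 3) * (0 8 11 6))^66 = (0 11)(2 7)(3 5)(6 8)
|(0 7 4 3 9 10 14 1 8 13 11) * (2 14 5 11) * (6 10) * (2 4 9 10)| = 14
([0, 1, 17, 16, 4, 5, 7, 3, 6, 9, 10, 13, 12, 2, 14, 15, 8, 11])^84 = [0, 1, 2, 7, 4, 5, 8, 6, 16, 9, 10, 11, 12, 13, 14, 15, 3, 17]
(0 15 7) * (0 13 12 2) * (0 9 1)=(0 15 7 13 12 2 9 1)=[15, 0, 9, 3, 4, 5, 6, 13, 8, 1, 10, 11, 2, 12, 14, 7]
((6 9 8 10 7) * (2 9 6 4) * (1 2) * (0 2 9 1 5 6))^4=((0 2 1 9 8 10 7 4 5 6))^4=(0 8 5 1 7)(2 10 6 9 4)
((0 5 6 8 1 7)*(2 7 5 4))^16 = ((0 4 2 7)(1 5 6 8))^16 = (8)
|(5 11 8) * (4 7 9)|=|(4 7 9)(5 11 8)|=3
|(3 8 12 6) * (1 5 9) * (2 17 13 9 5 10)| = |(1 10 2 17 13 9)(3 8 12 6)| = 12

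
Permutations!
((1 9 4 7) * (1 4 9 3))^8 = ((9)(1 3)(4 7))^8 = (9)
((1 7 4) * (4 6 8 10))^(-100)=(1 6 10)(4 7 8)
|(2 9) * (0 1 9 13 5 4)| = 7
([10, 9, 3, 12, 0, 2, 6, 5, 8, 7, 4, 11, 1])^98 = (12)(0 4 10)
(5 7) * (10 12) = [0, 1, 2, 3, 4, 7, 6, 5, 8, 9, 12, 11, 10] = (5 7)(10 12)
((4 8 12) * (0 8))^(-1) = ((0 8 12 4))^(-1) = (0 4 12 8)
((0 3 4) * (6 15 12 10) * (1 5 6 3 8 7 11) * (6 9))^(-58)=(0 6 8 15 7 12 11 10 1 3 5 4 9)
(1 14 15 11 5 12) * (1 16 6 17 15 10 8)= (1 14 10 8)(5 12 16 6 17 15 11)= [0, 14, 2, 3, 4, 12, 17, 7, 1, 9, 8, 5, 16, 13, 10, 11, 6, 15]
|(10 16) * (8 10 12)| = |(8 10 16 12)| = 4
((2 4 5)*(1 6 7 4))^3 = (1 4)(2 7)(5 6)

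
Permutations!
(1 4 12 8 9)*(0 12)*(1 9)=(0 12 8 1 4)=[12, 4, 2, 3, 0, 5, 6, 7, 1, 9, 10, 11, 8]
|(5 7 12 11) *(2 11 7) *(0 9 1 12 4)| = 6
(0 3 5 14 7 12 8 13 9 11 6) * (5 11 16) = [3, 1, 2, 11, 4, 14, 0, 12, 13, 16, 10, 6, 8, 9, 7, 15, 5] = (0 3 11 6)(5 14 7 12 8 13 9 16)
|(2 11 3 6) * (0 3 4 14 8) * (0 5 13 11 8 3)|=9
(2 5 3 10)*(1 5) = [0, 5, 1, 10, 4, 3, 6, 7, 8, 9, 2] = (1 5 3 10 2)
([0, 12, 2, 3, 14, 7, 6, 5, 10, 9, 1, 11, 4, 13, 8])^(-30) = [0, 1, 2, 3, 4, 5, 6, 7, 8, 9, 10, 11, 12, 13, 14]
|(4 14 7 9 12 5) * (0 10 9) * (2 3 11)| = 24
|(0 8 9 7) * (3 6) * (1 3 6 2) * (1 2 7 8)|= 4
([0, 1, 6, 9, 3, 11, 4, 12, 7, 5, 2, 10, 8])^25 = (2 6 4 3 9 5 11 10)(7 12 8)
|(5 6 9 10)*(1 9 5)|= 6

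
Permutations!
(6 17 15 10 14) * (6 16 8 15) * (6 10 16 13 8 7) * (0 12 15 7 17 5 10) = [12, 1, 2, 3, 4, 10, 5, 6, 7, 9, 14, 11, 15, 8, 13, 16, 17, 0] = (0 12 15 16 17)(5 10 14 13 8 7 6)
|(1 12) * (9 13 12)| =|(1 9 13 12)| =4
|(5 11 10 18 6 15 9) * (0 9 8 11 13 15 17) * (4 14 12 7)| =44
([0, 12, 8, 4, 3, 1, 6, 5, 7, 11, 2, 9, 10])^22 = (1 12 10 2 8 7 5)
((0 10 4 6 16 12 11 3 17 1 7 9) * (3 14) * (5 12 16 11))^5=((0 10 4 6 11 14 3 17 1 7 9)(5 12))^5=(0 14 9 11 7 6 1 4 17 10 3)(5 12)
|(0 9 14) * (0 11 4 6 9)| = |(4 6 9 14 11)| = 5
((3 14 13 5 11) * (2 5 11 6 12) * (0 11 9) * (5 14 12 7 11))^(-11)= (14)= ((0 5 6 7 11 3 12 2 14 13 9))^(-11)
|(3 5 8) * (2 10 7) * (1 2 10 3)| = |(1 2 3 5 8)(7 10)| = 10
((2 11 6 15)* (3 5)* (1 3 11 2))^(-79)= (1 15 6 11 5 3)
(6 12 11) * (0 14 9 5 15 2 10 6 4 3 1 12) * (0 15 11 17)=(0 14 9 5 11 4 3 1 12 17)(2 10 6 15)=[14, 12, 10, 1, 3, 11, 15, 7, 8, 5, 6, 4, 17, 13, 9, 2, 16, 0]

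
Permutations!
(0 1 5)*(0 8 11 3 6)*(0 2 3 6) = (0 1 5 8 11 6 2 3) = [1, 5, 3, 0, 4, 8, 2, 7, 11, 9, 10, 6]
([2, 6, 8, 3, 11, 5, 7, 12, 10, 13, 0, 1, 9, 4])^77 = (0 2 8 10)(1 13 7 11 9 6 4 12)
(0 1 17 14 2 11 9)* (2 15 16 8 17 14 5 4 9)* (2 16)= (0 1 14 15 2 11 16 8 17 5 4 9)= [1, 14, 11, 3, 9, 4, 6, 7, 17, 0, 10, 16, 12, 13, 15, 2, 8, 5]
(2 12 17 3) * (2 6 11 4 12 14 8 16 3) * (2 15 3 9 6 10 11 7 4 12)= (2 14 8 16 9 6 7 4)(3 10 11 12 17 15)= [0, 1, 14, 10, 2, 5, 7, 4, 16, 6, 11, 12, 17, 13, 8, 3, 9, 15]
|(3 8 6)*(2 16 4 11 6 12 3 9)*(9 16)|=12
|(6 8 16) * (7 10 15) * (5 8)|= 12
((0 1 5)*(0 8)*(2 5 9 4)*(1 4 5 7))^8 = ((0 4 2 7 1 9 5 8))^8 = (9)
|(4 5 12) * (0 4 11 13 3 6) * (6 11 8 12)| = |(0 4 5 6)(3 11 13)(8 12)| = 12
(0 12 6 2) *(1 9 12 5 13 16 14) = [5, 9, 0, 3, 4, 13, 2, 7, 8, 12, 10, 11, 6, 16, 1, 15, 14] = (0 5 13 16 14 1 9 12 6 2)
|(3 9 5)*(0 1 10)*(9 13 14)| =|(0 1 10)(3 13 14 9 5)| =15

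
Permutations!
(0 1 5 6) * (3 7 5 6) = (0 1 6)(3 7 5) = [1, 6, 2, 7, 4, 3, 0, 5]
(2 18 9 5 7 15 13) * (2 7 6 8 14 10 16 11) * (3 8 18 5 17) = (2 5 6 18 9 17 3 8 14 10 16 11)(7 15 13) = [0, 1, 5, 8, 4, 6, 18, 15, 14, 17, 16, 2, 12, 7, 10, 13, 11, 3, 9]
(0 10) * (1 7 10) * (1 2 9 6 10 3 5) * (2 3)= (0 3 5 1 7 2 9 6 10)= [3, 7, 9, 5, 4, 1, 10, 2, 8, 6, 0]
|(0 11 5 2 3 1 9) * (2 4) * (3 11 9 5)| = 6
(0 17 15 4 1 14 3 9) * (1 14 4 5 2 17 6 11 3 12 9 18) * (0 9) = (0 6 11 3 18 1 4 14 12)(2 17 15 5) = [6, 4, 17, 18, 14, 2, 11, 7, 8, 9, 10, 3, 0, 13, 12, 5, 16, 15, 1]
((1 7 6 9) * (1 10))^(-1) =(1 10 9 6 7)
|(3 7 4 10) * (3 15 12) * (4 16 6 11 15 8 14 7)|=11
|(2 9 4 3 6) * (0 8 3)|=7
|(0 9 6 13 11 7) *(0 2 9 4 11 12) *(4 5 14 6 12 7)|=|(0 5 14 6 13 7 2 9 12)(4 11)|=18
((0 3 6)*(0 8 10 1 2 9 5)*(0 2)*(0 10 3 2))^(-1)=(0 5 9 2)(1 10)(3 8 6)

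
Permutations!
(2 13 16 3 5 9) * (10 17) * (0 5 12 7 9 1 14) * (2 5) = [2, 14, 13, 12, 4, 1, 6, 9, 8, 5, 17, 11, 7, 16, 0, 15, 3, 10] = (0 2 13 16 3 12 7 9 5 1 14)(10 17)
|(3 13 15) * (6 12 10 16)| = 12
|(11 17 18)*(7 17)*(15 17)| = 5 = |(7 15 17 18 11)|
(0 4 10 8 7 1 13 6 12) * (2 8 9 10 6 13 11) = (13)(0 4 6 12)(1 11 2 8 7)(9 10) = [4, 11, 8, 3, 6, 5, 12, 1, 7, 10, 9, 2, 0, 13]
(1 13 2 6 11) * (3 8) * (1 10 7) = (1 13 2 6 11 10 7)(3 8) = [0, 13, 6, 8, 4, 5, 11, 1, 3, 9, 7, 10, 12, 2]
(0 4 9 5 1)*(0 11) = (0 4 9 5 1 11) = [4, 11, 2, 3, 9, 1, 6, 7, 8, 5, 10, 0]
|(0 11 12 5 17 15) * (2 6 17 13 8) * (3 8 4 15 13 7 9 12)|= 20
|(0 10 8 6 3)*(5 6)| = |(0 10 8 5 6 3)| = 6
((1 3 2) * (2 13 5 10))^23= ((1 3 13 5 10 2))^23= (1 2 10 5 13 3)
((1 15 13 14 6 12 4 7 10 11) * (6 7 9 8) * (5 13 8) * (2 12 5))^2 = ((1 15 8 6 5 13 14 7 10 11)(2 12 4 9))^2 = (1 8 5 14 10)(2 4)(6 13 7 11 15)(9 12)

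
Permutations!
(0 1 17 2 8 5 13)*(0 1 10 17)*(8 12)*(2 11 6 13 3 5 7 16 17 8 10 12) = (0 12 10 8 7 16 17 11 6 13 1)(3 5) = [12, 0, 2, 5, 4, 3, 13, 16, 7, 9, 8, 6, 10, 1, 14, 15, 17, 11]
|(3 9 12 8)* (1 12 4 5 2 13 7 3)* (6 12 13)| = |(1 13 7 3 9 4 5 2 6 12 8)| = 11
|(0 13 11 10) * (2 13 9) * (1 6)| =|(0 9 2 13 11 10)(1 6)| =6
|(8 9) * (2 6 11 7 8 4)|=7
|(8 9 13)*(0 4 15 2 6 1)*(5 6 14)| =|(0 4 15 2 14 5 6 1)(8 9 13)| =24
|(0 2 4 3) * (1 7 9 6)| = 4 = |(0 2 4 3)(1 7 9 6)|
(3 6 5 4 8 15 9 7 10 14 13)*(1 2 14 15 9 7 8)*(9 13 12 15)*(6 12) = (1 2 14 6 5 4)(3 12 15 7 10 9 8 13) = [0, 2, 14, 12, 1, 4, 5, 10, 13, 8, 9, 11, 15, 3, 6, 7]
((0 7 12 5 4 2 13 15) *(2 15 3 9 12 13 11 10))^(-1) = (0 15 4 5 12 9 3 13 7)(2 10 11)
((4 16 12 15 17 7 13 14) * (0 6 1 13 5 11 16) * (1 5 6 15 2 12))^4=(0 6 1)(4 7 16)(5 13 15)(11 14 17)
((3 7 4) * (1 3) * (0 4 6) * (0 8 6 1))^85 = (0 4)(1 3 7)(6 8)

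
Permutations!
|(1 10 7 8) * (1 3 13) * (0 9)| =6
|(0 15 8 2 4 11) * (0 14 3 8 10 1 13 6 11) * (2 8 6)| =28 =|(0 15 10 1 13 2 4)(3 6 11 14)|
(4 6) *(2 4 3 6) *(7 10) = (2 4)(3 6)(7 10) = [0, 1, 4, 6, 2, 5, 3, 10, 8, 9, 7]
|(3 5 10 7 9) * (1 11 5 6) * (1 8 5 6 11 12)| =|(1 12)(3 11 6 8 5 10 7 9)| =8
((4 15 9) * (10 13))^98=(4 9 15)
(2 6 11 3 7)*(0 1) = (0 1)(2 6 11 3 7) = [1, 0, 6, 7, 4, 5, 11, 2, 8, 9, 10, 3]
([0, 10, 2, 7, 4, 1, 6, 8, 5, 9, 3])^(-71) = [0, 10, 2, 7, 4, 1, 6, 8, 5, 9, 3]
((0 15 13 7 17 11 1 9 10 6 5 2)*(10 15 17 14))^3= ((0 17 11 1 9 15 13 7 14 10 6 5 2))^3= (0 1 13 10 2 11 15 14 5 17 9 7 6)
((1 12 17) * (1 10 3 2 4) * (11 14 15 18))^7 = ((1 12 17 10 3 2 4)(11 14 15 18))^7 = (11 18 15 14)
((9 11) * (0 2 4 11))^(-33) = (0 4 9 2 11) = ((0 2 4 11 9))^(-33)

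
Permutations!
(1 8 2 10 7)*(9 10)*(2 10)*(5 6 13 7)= (1 8 10 5 6 13 7)(2 9)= [0, 8, 9, 3, 4, 6, 13, 1, 10, 2, 5, 11, 12, 7]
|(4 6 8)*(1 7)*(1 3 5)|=12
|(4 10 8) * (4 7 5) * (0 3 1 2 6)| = 5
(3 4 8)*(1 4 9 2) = (1 4 8 3 9 2) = [0, 4, 1, 9, 8, 5, 6, 7, 3, 2]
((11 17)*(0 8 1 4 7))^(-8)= (17)(0 1 7 8 4)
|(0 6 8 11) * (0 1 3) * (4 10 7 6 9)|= 10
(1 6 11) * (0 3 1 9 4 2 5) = [3, 6, 5, 1, 2, 0, 11, 7, 8, 4, 10, 9] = (0 3 1 6 11 9 4 2 5)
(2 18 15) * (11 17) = [0, 1, 18, 3, 4, 5, 6, 7, 8, 9, 10, 17, 12, 13, 14, 2, 16, 11, 15] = (2 18 15)(11 17)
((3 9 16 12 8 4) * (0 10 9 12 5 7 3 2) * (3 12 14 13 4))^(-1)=((0 10 9 16 5 7 12 8 3 14 13 4 2))^(-1)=(0 2 4 13 14 3 8 12 7 5 16 9 10)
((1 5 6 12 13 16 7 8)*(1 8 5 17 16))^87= (1 13 12 6 5 7 16 17)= ((1 17 16 7 5 6 12 13))^87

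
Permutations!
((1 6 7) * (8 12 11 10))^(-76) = (12)(1 7 6)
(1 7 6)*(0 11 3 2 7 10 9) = (0 11 3 2 7 6 1 10 9) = [11, 10, 7, 2, 4, 5, 1, 6, 8, 0, 9, 3]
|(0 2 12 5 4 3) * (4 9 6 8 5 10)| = |(0 2 12 10 4 3)(5 9 6 8)| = 12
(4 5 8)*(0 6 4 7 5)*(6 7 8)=(8)(0 7 5 6 4)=[7, 1, 2, 3, 0, 6, 4, 5, 8]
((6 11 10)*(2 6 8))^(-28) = (2 11 8 6 10)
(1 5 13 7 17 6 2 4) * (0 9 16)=[9, 5, 4, 3, 1, 13, 2, 17, 8, 16, 10, 11, 12, 7, 14, 15, 0, 6]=(0 9 16)(1 5 13 7 17 6 2 4)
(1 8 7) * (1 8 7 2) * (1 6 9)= (1 7 8 2 6 9)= [0, 7, 6, 3, 4, 5, 9, 8, 2, 1]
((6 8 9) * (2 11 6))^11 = ((2 11 6 8 9))^11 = (2 11 6 8 9)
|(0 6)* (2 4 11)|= |(0 6)(2 4 11)|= 6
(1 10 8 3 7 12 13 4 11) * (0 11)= (0 11 1 10 8 3 7 12 13 4)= [11, 10, 2, 7, 0, 5, 6, 12, 3, 9, 8, 1, 13, 4]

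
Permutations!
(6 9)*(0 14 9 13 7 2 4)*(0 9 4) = (0 14 4 9 6 13 7 2) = [14, 1, 0, 3, 9, 5, 13, 2, 8, 6, 10, 11, 12, 7, 4]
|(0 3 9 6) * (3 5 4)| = |(0 5 4 3 9 6)| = 6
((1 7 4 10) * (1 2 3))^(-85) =(1 3 2 10 4 7)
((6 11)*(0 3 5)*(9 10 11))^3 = (6 11 10 9)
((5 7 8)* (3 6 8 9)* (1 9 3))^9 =(1 9)(3 7 5 8 6)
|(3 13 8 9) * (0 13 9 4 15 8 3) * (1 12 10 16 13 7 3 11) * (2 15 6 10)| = |(0 7 3 9)(1 12 2 15 8 4 6 10 16 13 11)| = 44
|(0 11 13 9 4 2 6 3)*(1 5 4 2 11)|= |(0 1 5 4 11 13 9 2 6 3)|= 10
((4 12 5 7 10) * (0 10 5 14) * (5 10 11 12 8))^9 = (0 11 12 14)(4 10 7 5 8)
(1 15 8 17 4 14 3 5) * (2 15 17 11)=(1 17 4 14 3 5)(2 15 8 11)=[0, 17, 15, 5, 14, 1, 6, 7, 11, 9, 10, 2, 12, 13, 3, 8, 16, 4]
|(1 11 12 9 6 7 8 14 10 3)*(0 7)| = 11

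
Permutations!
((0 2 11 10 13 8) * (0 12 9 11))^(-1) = (0 2)(8 13 10 11 9 12)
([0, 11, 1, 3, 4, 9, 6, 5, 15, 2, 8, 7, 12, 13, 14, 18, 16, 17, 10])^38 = [0, 7, 11, 3, 4, 2, 6, 9, 18, 1, 15, 5, 12, 13, 14, 10, 16, 17, 8]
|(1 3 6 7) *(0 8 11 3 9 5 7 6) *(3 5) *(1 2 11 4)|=|(0 8 4 1 9 3)(2 11 5 7)|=12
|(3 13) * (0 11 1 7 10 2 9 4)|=8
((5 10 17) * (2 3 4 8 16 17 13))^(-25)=(2 4 16 5 13 3 8 17 10)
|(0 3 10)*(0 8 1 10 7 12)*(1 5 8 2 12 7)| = 6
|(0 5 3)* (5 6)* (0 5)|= 2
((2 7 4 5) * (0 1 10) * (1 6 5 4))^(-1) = (0 10 1 7 2 5 6)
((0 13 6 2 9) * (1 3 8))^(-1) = (0 9 2 6 13)(1 8 3) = ((0 13 6 2 9)(1 3 8))^(-1)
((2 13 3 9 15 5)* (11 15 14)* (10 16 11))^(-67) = ((2 13 3 9 14 10 16 11 15 5))^(-67) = (2 9 16 5 3 10 15 13 14 11)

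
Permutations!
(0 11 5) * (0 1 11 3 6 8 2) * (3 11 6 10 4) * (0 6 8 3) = (0 11 5 1 8 2 6 3 10 4) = [11, 8, 6, 10, 0, 1, 3, 7, 2, 9, 4, 5]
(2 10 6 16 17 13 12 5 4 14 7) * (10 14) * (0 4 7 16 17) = [4, 1, 14, 3, 10, 7, 17, 2, 8, 9, 6, 11, 5, 12, 16, 15, 0, 13] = (0 4 10 6 17 13 12 5 7 2 14 16)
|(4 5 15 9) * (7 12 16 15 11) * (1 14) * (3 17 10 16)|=22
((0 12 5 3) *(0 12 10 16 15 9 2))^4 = (0 9 16)(2 15 10)(3 12 5)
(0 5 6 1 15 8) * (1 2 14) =[5, 15, 14, 3, 4, 6, 2, 7, 0, 9, 10, 11, 12, 13, 1, 8] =(0 5 6 2 14 1 15 8)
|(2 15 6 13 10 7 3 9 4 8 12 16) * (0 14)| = 12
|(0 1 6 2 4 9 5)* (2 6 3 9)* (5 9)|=|(9)(0 1 3 5)(2 4)|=4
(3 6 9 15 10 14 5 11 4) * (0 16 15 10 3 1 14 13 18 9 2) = [16, 14, 0, 6, 1, 11, 2, 7, 8, 10, 13, 4, 12, 18, 5, 3, 15, 17, 9] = (0 16 15 3 6 2)(1 14 5 11 4)(9 10 13 18)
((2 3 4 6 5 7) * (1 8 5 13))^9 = ((1 8 5 7 2 3 4 6 13))^9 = (13)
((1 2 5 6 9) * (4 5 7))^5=((1 2 7 4 5 6 9))^5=(1 6 4 2 9 5 7)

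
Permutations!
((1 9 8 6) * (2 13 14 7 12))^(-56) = (2 12 7 14 13)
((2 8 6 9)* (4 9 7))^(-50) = ((2 8 6 7 4 9))^(-50) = (2 4 6)(7 8 9)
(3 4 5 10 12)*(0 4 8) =(0 4 5 10 12 3 8) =[4, 1, 2, 8, 5, 10, 6, 7, 0, 9, 12, 11, 3]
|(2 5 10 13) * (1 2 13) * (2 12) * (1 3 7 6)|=|(13)(1 12 2 5 10 3 7 6)|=8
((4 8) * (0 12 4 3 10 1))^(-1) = (0 1 10 3 8 4 12) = ((0 12 4 8 3 10 1))^(-1)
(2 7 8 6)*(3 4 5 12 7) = [0, 1, 3, 4, 5, 12, 2, 8, 6, 9, 10, 11, 7] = (2 3 4 5 12 7 8 6)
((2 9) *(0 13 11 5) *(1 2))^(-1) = ((0 13 11 5)(1 2 9))^(-1) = (0 5 11 13)(1 9 2)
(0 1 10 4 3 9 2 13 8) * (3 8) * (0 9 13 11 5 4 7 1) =[0, 10, 11, 13, 8, 4, 6, 1, 9, 2, 7, 5, 12, 3] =(1 10 7)(2 11 5 4 8 9)(3 13)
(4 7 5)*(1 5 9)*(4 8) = (1 5 8 4 7 9) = [0, 5, 2, 3, 7, 8, 6, 9, 4, 1]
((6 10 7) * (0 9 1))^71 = ((0 9 1)(6 10 7))^71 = (0 1 9)(6 7 10)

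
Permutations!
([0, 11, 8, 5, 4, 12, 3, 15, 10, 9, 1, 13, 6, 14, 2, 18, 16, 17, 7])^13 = [0, 10, 14, 5, 4, 12, 3, 15, 2, 9, 8, 1, 6, 11, 13, 18, 16, 17, 7]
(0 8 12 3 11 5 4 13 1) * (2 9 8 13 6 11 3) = [13, 0, 9, 3, 6, 4, 11, 7, 12, 8, 10, 5, 2, 1] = (0 13 1)(2 9 8 12)(4 6 11 5)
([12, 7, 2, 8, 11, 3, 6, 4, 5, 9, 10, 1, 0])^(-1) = (0 12)(1 11 4 7)(3 5 8)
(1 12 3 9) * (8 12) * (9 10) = (1 8 12 3 10 9) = [0, 8, 2, 10, 4, 5, 6, 7, 12, 1, 9, 11, 3]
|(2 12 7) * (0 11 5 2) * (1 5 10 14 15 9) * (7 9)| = 30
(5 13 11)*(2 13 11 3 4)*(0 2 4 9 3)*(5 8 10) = (0 2 13)(3 9)(5 11 8 10) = [2, 1, 13, 9, 4, 11, 6, 7, 10, 3, 5, 8, 12, 0]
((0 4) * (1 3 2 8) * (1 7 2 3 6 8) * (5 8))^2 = ((0 4)(1 6 5 8 7 2))^2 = (1 5 7)(2 6 8)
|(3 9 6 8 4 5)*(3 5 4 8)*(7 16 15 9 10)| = |(3 10 7 16 15 9 6)| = 7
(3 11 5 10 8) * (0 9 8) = (0 9 8 3 11 5 10) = [9, 1, 2, 11, 4, 10, 6, 7, 3, 8, 0, 5]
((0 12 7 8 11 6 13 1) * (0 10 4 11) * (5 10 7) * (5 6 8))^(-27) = ((0 12 6 13 1 7 5 10 4 11 8))^(-27) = (0 5 12 10 6 4 13 11 1 8 7)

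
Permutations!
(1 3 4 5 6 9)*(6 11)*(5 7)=(1 3 4 7 5 11 6 9)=[0, 3, 2, 4, 7, 11, 9, 5, 8, 1, 10, 6]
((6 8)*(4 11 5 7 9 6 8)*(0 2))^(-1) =((0 2)(4 11 5 7 9 6))^(-1) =(0 2)(4 6 9 7 5 11)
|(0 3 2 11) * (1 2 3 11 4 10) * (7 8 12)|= 12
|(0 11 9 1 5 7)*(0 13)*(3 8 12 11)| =10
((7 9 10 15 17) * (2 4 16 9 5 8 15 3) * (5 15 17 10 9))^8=(2 10 7 8 16)(3 15 17 5 4)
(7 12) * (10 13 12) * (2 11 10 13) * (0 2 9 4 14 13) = (0 2 11 10 9 4 14 13 12 7) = [2, 1, 11, 3, 14, 5, 6, 0, 8, 4, 9, 10, 7, 12, 13]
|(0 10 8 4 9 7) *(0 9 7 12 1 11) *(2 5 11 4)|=30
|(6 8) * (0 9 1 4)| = 4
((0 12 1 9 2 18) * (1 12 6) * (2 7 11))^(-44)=((0 6 1 9 7 11 2 18))^(-44)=(0 7)(1 2)(6 11)(9 18)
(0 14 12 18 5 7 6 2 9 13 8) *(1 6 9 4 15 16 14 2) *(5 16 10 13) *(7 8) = (0 2 4 15 10 13 7 9 5 8)(1 6)(12 18 16 14) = [2, 6, 4, 3, 15, 8, 1, 9, 0, 5, 13, 11, 18, 7, 12, 10, 14, 17, 16]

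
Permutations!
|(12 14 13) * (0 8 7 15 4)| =15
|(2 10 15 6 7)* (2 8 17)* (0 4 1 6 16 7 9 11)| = |(0 4 1 6 9 11)(2 10 15 16 7 8 17)| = 42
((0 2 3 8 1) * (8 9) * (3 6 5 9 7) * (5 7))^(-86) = (0 3 1 7 8 6 9 2 5)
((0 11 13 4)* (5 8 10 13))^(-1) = (0 4 13 10 8 5 11)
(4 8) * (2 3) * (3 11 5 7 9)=[0, 1, 11, 2, 8, 7, 6, 9, 4, 3, 10, 5]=(2 11 5 7 9 3)(4 8)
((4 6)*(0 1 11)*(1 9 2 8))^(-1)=((0 9 2 8 1 11)(4 6))^(-1)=(0 11 1 8 2 9)(4 6)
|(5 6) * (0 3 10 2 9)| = |(0 3 10 2 9)(5 6)| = 10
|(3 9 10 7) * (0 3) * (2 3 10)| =|(0 10 7)(2 3 9)| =3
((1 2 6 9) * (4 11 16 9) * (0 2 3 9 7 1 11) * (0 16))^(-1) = ((0 2 6 4 16 7 1 3 9 11))^(-1) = (0 11 9 3 1 7 16 4 6 2)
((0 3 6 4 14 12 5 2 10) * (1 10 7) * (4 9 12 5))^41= ((0 3 6 9 12 4 14 5 2 7 1 10))^41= (0 4 1 9 2 3 14 10 12 7 6 5)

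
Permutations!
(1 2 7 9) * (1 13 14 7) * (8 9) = (1 2)(7 8 9 13 14) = [0, 2, 1, 3, 4, 5, 6, 8, 9, 13, 10, 11, 12, 14, 7]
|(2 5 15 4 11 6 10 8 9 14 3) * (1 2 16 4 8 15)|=30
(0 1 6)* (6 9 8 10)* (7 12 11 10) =(0 1 9 8 7 12 11 10 6) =[1, 9, 2, 3, 4, 5, 0, 12, 7, 8, 6, 10, 11]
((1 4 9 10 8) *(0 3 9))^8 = (0 3 9 10 8 1 4)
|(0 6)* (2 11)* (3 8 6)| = 4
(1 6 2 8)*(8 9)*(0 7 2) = (0 7 2 9 8 1 6) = [7, 6, 9, 3, 4, 5, 0, 2, 1, 8]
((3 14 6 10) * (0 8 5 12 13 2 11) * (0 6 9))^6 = ((0 8 5 12 13 2 11 6 10 3 14 9))^6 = (0 11)(2 9)(3 12)(5 10)(6 8)(13 14)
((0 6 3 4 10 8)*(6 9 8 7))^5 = (10)(0 8 9) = ((0 9 8)(3 4 10 7 6))^5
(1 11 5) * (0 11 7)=(0 11 5 1 7)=[11, 7, 2, 3, 4, 1, 6, 0, 8, 9, 10, 5]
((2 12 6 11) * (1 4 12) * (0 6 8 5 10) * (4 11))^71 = (0 6 4 12 8 5 10)(1 2 11)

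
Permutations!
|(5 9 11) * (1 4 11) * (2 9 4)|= |(1 2 9)(4 11 5)|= 3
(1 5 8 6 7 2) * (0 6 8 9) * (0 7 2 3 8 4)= (0 6 2 1 5 9 7 3 8 4)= [6, 5, 1, 8, 0, 9, 2, 3, 4, 7]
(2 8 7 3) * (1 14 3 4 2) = (1 14 3)(2 8 7 4) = [0, 14, 8, 1, 2, 5, 6, 4, 7, 9, 10, 11, 12, 13, 3]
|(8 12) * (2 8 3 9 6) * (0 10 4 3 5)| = 10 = |(0 10 4 3 9 6 2 8 12 5)|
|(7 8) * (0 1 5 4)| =4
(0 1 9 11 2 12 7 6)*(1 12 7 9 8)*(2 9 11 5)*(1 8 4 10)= [12, 4, 7, 3, 10, 2, 0, 6, 8, 5, 1, 9, 11]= (0 12 11 9 5 2 7 6)(1 4 10)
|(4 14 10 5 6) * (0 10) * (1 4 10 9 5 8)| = 9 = |(0 9 5 6 10 8 1 4 14)|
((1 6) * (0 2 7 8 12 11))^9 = ((0 2 7 8 12 11)(1 6))^9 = (0 8)(1 6)(2 12)(7 11)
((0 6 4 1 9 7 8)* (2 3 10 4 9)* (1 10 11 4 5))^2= ((0 6 9 7 8)(1 2 3 11 4 10 5))^2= (0 9 8 6 7)(1 3 4 5 2 11 10)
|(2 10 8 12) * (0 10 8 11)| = |(0 10 11)(2 8 12)| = 3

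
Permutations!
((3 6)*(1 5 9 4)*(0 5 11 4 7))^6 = ((0 5 9 7)(1 11 4)(3 6))^6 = (11)(0 9)(5 7)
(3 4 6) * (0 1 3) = [1, 3, 2, 4, 6, 5, 0] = (0 1 3 4 6)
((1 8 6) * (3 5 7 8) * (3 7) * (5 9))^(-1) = (1 6 8 7)(3 5 9)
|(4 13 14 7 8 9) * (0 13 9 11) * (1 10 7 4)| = |(0 13 14 4 9 1 10 7 8 11)| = 10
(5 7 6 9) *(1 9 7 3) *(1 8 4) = [0, 9, 2, 8, 1, 3, 7, 6, 4, 5] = (1 9 5 3 8 4)(6 7)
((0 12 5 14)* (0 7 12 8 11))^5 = ((0 8 11)(5 14 7 12))^5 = (0 11 8)(5 14 7 12)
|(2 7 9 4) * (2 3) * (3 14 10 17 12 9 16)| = |(2 7 16 3)(4 14 10 17 12 9)| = 12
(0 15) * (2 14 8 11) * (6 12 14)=(0 15)(2 6 12 14 8 11)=[15, 1, 6, 3, 4, 5, 12, 7, 11, 9, 10, 2, 14, 13, 8, 0]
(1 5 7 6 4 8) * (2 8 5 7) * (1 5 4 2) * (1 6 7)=[0, 1, 8, 3, 4, 6, 2, 7, 5]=(2 8 5 6)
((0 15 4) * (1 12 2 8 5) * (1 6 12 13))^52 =(0 15 4)(2 5 12 8 6)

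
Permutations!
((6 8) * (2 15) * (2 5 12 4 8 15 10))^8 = ((2 10)(4 8 6 15 5 12))^8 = (4 6 5)(8 15 12)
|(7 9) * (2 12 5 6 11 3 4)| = |(2 12 5 6 11 3 4)(7 9)| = 14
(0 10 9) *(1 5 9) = (0 10 1 5 9) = [10, 5, 2, 3, 4, 9, 6, 7, 8, 0, 1]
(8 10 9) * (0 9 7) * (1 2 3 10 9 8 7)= (0 8 9 7)(1 2 3 10)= [8, 2, 3, 10, 4, 5, 6, 0, 9, 7, 1]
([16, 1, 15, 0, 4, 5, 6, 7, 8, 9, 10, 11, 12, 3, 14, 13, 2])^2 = (0 2 13)(3 16 15)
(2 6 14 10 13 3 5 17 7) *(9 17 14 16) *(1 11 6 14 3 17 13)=(1 11 6 16 9 13 17 7 2 14 10)(3 5)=[0, 11, 14, 5, 4, 3, 16, 2, 8, 13, 1, 6, 12, 17, 10, 15, 9, 7]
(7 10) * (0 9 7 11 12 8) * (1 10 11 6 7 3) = (0 9 3 1 10 6 7 11 12 8) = [9, 10, 2, 1, 4, 5, 7, 11, 0, 3, 6, 12, 8]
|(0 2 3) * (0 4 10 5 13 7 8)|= |(0 2 3 4 10 5 13 7 8)|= 9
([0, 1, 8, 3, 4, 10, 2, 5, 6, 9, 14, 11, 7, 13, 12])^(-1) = (2 6 8)(5 7 12 14 10)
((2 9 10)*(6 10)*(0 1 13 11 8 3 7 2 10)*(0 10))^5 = (0 3 10 8 6 11 9 13 2 1 7)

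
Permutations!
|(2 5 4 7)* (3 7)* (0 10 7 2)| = 12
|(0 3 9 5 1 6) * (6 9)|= 3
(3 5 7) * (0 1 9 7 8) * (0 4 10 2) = (0 1 9 7 3 5 8 4 10 2) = [1, 9, 0, 5, 10, 8, 6, 3, 4, 7, 2]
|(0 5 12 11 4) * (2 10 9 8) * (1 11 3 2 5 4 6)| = |(0 4)(1 11 6)(2 10 9 8 5 12 3)| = 42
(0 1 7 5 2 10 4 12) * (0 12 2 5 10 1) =[0, 7, 1, 3, 2, 5, 6, 10, 8, 9, 4, 11, 12] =(12)(1 7 10 4 2)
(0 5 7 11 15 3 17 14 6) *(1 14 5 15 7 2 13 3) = (0 15 1 14 6)(2 13 3 17 5)(7 11) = [15, 14, 13, 17, 4, 2, 0, 11, 8, 9, 10, 7, 12, 3, 6, 1, 16, 5]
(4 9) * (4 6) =[0, 1, 2, 3, 9, 5, 4, 7, 8, 6] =(4 9 6)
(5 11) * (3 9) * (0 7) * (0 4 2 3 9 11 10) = (0 7 4 2 3 11 5 10) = [7, 1, 3, 11, 2, 10, 6, 4, 8, 9, 0, 5]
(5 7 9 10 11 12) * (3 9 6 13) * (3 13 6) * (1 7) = (13)(1 7 3 9 10 11 12 5) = [0, 7, 2, 9, 4, 1, 6, 3, 8, 10, 11, 12, 5, 13]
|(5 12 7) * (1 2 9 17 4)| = |(1 2 9 17 4)(5 12 7)| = 15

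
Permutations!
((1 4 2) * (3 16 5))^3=((1 4 2)(3 16 5))^3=(16)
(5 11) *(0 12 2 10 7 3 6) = (0 12 2 10 7 3 6)(5 11) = [12, 1, 10, 6, 4, 11, 0, 3, 8, 9, 7, 5, 2]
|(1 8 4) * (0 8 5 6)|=6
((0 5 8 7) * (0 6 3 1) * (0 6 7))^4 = (0 5 8)(1 6 3)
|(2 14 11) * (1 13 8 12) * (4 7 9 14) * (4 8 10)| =11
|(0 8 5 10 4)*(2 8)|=6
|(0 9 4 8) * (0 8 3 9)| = 3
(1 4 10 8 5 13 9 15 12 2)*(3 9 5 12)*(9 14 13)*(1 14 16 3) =(1 4 10 8 12 2 14 13 5 9 15)(3 16) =[0, 4, 14, 16, 10, 9, 6, 7, 12, 15, 8, 11, 2, 5, 13, 1, 3]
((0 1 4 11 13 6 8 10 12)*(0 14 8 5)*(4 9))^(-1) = (0 5 6 13 11 4 9 1)(8 14 12 10)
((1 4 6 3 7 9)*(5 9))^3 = ((1 4 6 3 7 5 9))^3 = (1 3 9 6 5 4 7)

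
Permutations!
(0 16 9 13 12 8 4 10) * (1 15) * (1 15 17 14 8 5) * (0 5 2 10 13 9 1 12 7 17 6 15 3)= (0 16 1 6 15 3)(2 10 5 12)(4 13 7 17 14 8)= [16, 6, 10, 0, 13, 12, 15, 17, 4, 9, 5, 11, 2, 7, 8, 3, 1, 14]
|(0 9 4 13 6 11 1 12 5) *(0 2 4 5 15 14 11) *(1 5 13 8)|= 36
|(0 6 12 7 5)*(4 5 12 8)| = 10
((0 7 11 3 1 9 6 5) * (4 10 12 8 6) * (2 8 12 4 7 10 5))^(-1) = (12)(0 5 4 10)(1 3 11 7 9)(2 6 8)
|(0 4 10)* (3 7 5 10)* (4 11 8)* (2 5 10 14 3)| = |(0 11 8 4 2 5 14 3 7 10)| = 10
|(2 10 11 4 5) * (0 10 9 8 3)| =|(0 10 11 4 5 2 9 8 3)| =9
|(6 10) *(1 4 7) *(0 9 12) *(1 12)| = |(0 9 1 4 7 12)(6 10)| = 6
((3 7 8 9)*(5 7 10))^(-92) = (3 8 5)(7 10 9)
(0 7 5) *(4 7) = [4, 1, 2, 3, 7, 0, 6, 5] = (0 4 7 5)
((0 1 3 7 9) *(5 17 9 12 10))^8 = ((0 1 3 7 12 10 5 17 9))^8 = (0 9 17 5 10 12 7 3 1)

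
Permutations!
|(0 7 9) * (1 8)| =|(0 7 9)(1 8)| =6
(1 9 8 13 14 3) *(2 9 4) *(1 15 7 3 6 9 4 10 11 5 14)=(1 10 11 5 14 6 9 8 13)(2 4)(3 15 7)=[0, 10, 4, 15, 2, 14, 9, 3, 13, 8, 11, 5, 12, 1, 6, 7]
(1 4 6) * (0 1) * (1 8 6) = (0 8 6)(1 4) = [8, 4, 2, 3, 1, 5, 0, 7, 6]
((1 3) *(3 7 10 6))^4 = (1 3 6 10 7)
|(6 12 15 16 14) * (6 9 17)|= 7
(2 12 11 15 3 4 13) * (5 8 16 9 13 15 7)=(2 12 11 7 5 8 16 9 13)(3 4 15)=[0, 1, 12, 4, 15, 8, 6, 5, 16, 13, 10, 7, 11, 2, 14, 3, 9]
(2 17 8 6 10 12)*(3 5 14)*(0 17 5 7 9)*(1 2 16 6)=[17, 2, 5, 7, 4, 14, 10, 9, 1, 0, 12, 11, 16, 13, 3, 15, 6, 8]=(0 17 8 1 2 5 14 3 7 9)(6 10 12 16)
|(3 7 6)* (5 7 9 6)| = 6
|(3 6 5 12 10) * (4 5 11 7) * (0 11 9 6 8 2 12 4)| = 30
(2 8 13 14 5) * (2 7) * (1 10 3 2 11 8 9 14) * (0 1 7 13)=[1, 10, 9, 2, 4, 13, 6, 11, 0, 14, 3, 8, 12, 7, 5]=(0 1 10 3 2 9 14 5 13 7 11 8)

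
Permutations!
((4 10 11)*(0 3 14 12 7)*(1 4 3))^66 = (0 10 14)(1 11 12)(3 7 4)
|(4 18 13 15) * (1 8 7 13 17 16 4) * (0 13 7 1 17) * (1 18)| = |(0 13 15 17 16 4 1 8 18)| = 9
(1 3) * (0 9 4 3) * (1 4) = (0 9 1)(3 4) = [9, 0, 2, 4, 3, 5, 6, 7, 8, 1]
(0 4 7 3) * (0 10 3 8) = (0 4 7 8)(3 10) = [4, 1, 2, 10, 7, 5, 6, 8, 0, 9, 3]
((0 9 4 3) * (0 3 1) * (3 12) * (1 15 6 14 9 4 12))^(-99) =((0 4 15 6 14 9 12 3 1))^(-99) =(15)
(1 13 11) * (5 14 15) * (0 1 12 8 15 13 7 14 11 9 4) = [1, 7, 2, 3, 0, 11, 6, 14, 15, 4, 10, 12, 8, 9, 13, 5] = (0 1 7 14 13 9 4)(5 11 12 8 15)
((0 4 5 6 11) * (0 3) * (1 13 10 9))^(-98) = (0 11 5)(1 10)(3 6 4)(9 13)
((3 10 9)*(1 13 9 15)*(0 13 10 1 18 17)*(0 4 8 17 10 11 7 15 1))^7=(0 3 9 13)(1 11 7 15 18 10)(4 8 17)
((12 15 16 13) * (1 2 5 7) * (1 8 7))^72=((1 2 5)(7 8)(12 15 16 13))^72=(16)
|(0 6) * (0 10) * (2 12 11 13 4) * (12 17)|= 6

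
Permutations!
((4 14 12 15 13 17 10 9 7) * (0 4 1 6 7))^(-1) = (0 9 10 17 13 15 12 14 4)(1 7 6)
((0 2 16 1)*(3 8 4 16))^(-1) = ((0 2 3 8 4 16 1))^(-1) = (0 1 16 4 8 3 2)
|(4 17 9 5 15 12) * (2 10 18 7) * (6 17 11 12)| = 60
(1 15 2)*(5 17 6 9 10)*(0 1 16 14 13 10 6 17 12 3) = (17)(0 1 15 2 16 14 13 10 5 12 3)(6 9) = [1, 15, 16, 0, 4, 12, 9, 7, 8, 6, 5, 11, 3, 10, 13, 2, 14, 17]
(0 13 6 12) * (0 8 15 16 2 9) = (0 13 6 12 8 15 16 2 9) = [13, 1, 9, 3, 4, 5, 12, 7, 15, 0, 10, 11, 8, 6, 14, 16, 2]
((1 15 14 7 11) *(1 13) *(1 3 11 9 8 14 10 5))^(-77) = ((1 15 10 5)(3 11 13)(7 9 8 14))^(-77) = (1 5 10 15)(3 11 13)(7 14 8 9)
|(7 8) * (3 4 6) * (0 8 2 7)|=|(0 8)(2 7)(3 4 6)|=6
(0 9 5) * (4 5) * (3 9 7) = (0 7 3 9 4 5) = [7, 1, 2, 9, 5, 0, 6, 3, 8, 4]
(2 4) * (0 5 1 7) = [5, 7, 4, 3, 2, 1, 6, 0] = (0 5 1 7)(2 4)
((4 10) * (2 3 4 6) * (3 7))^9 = (2 4)(3 6)(7 10)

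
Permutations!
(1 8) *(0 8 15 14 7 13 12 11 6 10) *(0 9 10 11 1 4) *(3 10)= [8, 15, 2, 10, 0, 5, 11, 13, 4, 3, 9, 6, 1, 12, 7, 14]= (0 8 4)(1 15 14 7 13 12)(3 10 9)(6 11)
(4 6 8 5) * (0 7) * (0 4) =(0 7 4 6 8 5) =[7, 1, 2, 3, 6, 0, 8, 4, 5]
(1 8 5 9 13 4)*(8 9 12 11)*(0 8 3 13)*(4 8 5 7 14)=(0 5 12 11 3 13 8 7 14 4 1 9)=[5, 9, 2, 13, 1, 12, 6, 14, 7, 0, 10, 3, 11, 8, 4]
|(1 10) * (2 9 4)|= 6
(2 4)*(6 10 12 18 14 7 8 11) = [0, 1, 4, 3, 2, 5, 10, 8, 11, 9, 12, 6, 18, 13, 7, 15, 16, 17, 14] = (2 4)(6 10 12 18 14 7 8 11)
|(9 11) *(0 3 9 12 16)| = 6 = |(0 3 9 11 12 16)|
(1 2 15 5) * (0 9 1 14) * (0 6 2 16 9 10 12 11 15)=(0 10 12 11 15 5 14 6 2)(1 16 9)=[10, 16, 0, 3, 4, 14, 2, 7, 8, 1, 12, 15, 11, 13, 6, 5, 9]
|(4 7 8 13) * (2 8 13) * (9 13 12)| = 10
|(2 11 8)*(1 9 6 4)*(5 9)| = |(1 5 9 6 4)(2 11 8)| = 15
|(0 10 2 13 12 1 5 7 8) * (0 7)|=14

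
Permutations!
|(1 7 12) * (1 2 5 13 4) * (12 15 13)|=|(1 7 15 13 4)(2 5 12)|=15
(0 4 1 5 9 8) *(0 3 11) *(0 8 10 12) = (0 4 1 5 9 10 12)(3 11 8) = [4, 5, 2, 11, 1, 9, 6, 7, 3, 10, 12, 8, 0]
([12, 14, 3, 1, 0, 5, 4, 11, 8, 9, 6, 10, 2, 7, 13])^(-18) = [13, 6, 11, 10, 14, 5, 1, 12, 8, 9, 3, 2, 7, 0, 4]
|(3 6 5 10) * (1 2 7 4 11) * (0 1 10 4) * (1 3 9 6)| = 30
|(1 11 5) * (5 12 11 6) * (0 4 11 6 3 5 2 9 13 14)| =9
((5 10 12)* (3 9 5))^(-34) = ((3 9 5 10 12))^(-34) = (3 9 5 10 12)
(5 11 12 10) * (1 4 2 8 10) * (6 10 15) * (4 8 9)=(1 8 15 6 10 5 11 12)(2 9 4)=[0, 8, 9, 3, 2, 11, 10, 7, 15, 4, 5, 12, 1, 13, 14, 6]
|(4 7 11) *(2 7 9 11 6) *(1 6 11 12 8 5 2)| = |(1 6)(2 7 11 4 9 12 8 5)| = 8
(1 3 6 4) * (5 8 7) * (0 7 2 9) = (0 7 5 8 2 9)(1 3 6 4) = [7, 3, 9, 6, 1, 8, 4, 5, 2, 0]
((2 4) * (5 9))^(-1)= (2 4)(5 9)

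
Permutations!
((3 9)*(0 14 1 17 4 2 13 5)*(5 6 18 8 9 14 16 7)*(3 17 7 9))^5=(0 2 3)(1 9 6)(4 8 5)(7 17 18)(13 14 16)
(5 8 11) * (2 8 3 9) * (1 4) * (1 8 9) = [0, 4, 9, 1, 8, 3, 6, 7, 11, 2, 10, 5] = (1 4 8 11 5 3)(2 9)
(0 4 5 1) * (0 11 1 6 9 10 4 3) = [3, 11, 2, 0, 5, 6, 9, 7, 8, 10, 4, 1] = (0 3)(1 11)(4 5 6 9 10)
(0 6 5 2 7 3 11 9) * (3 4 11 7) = [6, 1, 3, 7, 11, 2, 5, 4, 8, 0, 10, 9] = (0 6 5 2 3 7 4 11 9)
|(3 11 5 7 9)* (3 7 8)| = 4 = |(3 11 5 8)(7 9)|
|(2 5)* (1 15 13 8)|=|(1 15 13 8)(2 5)|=4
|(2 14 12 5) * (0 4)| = 4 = |(0 4)(2 14 12 5)|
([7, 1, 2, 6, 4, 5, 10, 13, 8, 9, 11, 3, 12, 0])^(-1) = [13, 1, 2, 11, 4, 5, 3, 0, 8, 9, 6, 10, 12, 7]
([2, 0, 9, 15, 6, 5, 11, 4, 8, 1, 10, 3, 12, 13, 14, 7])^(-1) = [1, 9, 0, 11, 7, 5, 4, 15, 8, 2, 10, 6, 12, 13, 14, 3]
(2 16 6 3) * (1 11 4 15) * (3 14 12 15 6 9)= (1 11 4 6 14 12 15)(2 16 9 3)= [0, 11, 16, 2, 6, 5, 14, 7, 8, 3, 10, 4, 15, 13, 12, 1, 9]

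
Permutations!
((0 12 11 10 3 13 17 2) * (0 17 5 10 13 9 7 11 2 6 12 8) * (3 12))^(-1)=((0 8)(2 17 6 3 9 7 11 13 5 10 12))^(-1)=(0 8)(2 12 10 5 13 11 7 9 3 6 17)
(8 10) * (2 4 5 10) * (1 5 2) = (1 5 10 8)(2 4) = [0, 5, 4, 3, 2, 10, 6, 7, 1, 9, 8]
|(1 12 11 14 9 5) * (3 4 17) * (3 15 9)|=10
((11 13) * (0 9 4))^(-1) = ((0 9 4)(11 13))^(-1) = (0 4 9)(11 13)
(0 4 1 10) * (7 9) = (0 4 1 10)(7 9) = [4, 10, 2, 3, 1, 5, 6, 9, 8, 7, 0]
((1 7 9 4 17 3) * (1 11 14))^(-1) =((1 7 9 4 17 3 11 14))^(-1) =(1 14 11 3 17 4 9 7)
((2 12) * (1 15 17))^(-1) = ((1 15 17)(2 12))^(-1) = (1 17 15)(2 12)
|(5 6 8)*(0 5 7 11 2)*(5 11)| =12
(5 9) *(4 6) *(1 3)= (1 3)(4 6)(5 9)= [0, 3, 2, 1, 6, 9, 4, 7, 8, 5]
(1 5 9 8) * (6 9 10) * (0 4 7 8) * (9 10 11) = (0 4 7 8 1 5 11 9)(6 10) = [4, 5, 2, 3, 7, 11, 10, 8, 1, 0, 6, 9]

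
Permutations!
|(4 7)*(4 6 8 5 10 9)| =|(4 7 6 8 5 10 9)| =7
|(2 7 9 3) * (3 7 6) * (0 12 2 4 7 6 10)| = 20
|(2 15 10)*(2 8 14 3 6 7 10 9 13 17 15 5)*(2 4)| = |(2 5 4)(3 6 7 10 8 14)(9 13 17 15)| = 12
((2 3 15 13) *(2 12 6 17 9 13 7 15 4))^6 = (6 17 9 13 12)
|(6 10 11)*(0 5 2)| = 3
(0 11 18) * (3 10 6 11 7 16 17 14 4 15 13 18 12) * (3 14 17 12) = (0 7 16 12 14 4 15 13 18)(3 10 6 11) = [7, 1, 2, 10, 15, 5, 11, 16, 8, 9, 6, 3, 14, 18, 4, 13, 12, 17, 0]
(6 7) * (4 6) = (4 6 7) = [0, 1, 2, 3, 6, 5, 7, 4]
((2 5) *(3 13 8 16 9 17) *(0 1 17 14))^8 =(0 14 9 16 8 13 3 17 1)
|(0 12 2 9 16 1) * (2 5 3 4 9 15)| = 8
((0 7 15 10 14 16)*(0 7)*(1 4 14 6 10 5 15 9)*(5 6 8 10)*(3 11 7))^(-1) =((1 4 14 16 3 11 7 9)(5 15 6)(8 10))^(-1) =(1 9 7 11 3 16 14 4)(5 6 15)(8 10)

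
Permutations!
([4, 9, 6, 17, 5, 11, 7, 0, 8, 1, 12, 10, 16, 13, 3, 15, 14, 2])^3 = (0 11 16 17 7 5 12 3 6 4 10 14 2)(1 9)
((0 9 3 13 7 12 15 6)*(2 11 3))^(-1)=(0 6 15 12 7 13 3 11 2 9)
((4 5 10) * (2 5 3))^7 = ((2 5 10 4 3))^7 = (2 10 3 5 4)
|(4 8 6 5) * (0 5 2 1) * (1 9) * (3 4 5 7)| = |(0 7 3 4 8 6 2 9 1)| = 9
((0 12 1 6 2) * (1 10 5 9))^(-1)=(0 2 6 1 9 5 10 12)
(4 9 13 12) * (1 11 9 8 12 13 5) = [0, 11, 2, 3, 8, 1, 6, 7, 12, 5, 10, 9, 4, 13] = (13)(1 11 9 5)(4 8 12)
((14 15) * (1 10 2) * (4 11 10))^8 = (15)(1 10 4 2 11)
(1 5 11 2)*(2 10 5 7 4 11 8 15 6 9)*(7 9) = (1 9 2)(4 11 10 5 8 15 6 7) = [0, 9, 1, 3, 11, 8, 7, 4, 15, 2, 5, 10, 12, 13, 14, 6]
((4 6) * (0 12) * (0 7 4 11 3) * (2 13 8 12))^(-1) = (0 3 11 6 4 7 12 8 13 2)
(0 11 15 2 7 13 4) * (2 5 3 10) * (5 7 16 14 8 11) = (0 5 3 10 2 16 14 8 11 15 7 13 4) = [5, 1, 16, 10, 0, 3, 6, 13, 11, 9, 2, 15, 12, 4, 8, 7, 14]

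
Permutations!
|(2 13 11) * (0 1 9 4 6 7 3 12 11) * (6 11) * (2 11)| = |(0 1 9 4 2 13)(3 12 6 7)| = 12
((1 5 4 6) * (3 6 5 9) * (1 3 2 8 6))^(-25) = (1 3 6 8 2 9)(4 5)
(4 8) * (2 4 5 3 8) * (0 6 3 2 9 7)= (0 6 3 8 5 2 4 9 7)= [6, 1, 4, 8, 9, 2, 3, 0, 5, 7]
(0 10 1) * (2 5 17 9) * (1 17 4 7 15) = (0 10 17 9 2 5 4 7 15 1) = [10, 0, 5, 3, 7, 4, 6, 15, 8, 2, 17, 11, 12, 13, 14, 1, 16, 9]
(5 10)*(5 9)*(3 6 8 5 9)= [0, 1, 2, 6, 4, 10, 8, 7, 5, 9, 3]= (3 6 8 5 10)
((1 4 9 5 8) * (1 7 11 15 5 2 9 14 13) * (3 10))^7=(1 13 14 4)(2 9)(3 10)(5 7 15 8 11)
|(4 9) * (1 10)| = |(1 10)(4 9)| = 2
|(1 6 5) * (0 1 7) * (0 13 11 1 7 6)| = 10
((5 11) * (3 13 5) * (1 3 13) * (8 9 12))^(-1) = (1 3)(5 13 11)(8 12 9) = ((1 3)(5 11 13)(8 9 12))^(-1)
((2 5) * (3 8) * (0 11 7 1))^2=((0 11 7 1)(2 5)(3 8))^2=(0 7)(1 11)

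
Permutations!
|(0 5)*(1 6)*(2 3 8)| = 6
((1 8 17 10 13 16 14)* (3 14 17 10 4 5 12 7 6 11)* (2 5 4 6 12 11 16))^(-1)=((1 8 10 13 2 5 11 3 14)(6 16 17)(7 12))^(-1)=(1 14 3 11 5 2 13 10 8)(6 17 16)(7 12)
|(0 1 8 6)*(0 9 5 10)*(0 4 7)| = 9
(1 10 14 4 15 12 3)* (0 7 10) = (0 7 10 14 4 15 12 3 1) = [7, 0, 2, 1, 15, 5, 6, 10, 8, 9, 14, 11, 3, 13, 4, 12]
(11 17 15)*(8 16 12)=(8 16 12)(11 17 15)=[0, 1, 2, 3, 4, 5, 6, 7, 16, 9, 10, 17, 8, 13, 14, 11, 12, 15]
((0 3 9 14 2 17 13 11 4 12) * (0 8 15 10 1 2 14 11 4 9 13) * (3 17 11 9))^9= ((0 17)(1 2 11 3 13 4 12 8 15 10))^9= (0 17)(1 10 15 8 12 4 13 3 11 2)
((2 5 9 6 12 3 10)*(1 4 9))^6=((1 4 9 6 12 3 10 2 5))^6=(1 10 6)(2 12 4)(3 9 5)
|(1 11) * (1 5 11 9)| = |(1 9)(5 11)| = 2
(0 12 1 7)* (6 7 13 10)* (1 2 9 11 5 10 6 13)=(0 12 2 9 11 5 10 13 6 7)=[12, 1, 9, 3, 4, 10, 7, 0, 8, 11, 13, 5, 2, 6]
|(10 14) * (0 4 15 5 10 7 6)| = 8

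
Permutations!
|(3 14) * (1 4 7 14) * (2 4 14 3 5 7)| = 10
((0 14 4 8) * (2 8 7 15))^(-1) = (0 8 2 15 7 4 14)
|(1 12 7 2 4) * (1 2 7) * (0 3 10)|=|(0 3 10)(1 12)(2 4)|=6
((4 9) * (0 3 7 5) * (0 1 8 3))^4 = ((1 8 3 7 5)(4 9))^4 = (9)(1 5 7 3 8)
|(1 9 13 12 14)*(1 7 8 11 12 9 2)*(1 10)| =30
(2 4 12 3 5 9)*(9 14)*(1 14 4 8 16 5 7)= (1 14 9 2 8 16 5 4 12 3 7)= [0, 14, 8, 7, 12, 4, 6, 1, 16, 2, 10, 11, 3, 13, 9, 15, 5]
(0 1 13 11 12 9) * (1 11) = (0 11 12 9)(1 13) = [11, 13, 2, 3, 4, 5, 6, 7, 8, 0, 10, 12, 9, 1]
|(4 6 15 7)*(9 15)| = |(4 6 9 15 7)| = 5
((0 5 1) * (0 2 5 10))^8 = ((0 10)(1 2 5))^8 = (10)(1 5 2)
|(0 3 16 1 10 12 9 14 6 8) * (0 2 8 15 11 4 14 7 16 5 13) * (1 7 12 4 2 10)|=|(0 3 5 13)(2 8 10 4 14 6 15 11)(7 16)(9 12)|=8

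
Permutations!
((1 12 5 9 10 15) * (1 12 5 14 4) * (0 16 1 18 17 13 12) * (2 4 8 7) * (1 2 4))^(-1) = ((0 16 2 1 5 9 10 15)(4 18 17 13 12 14 8 7))^(-1) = (0 15 10 9 5 1 2 16)(4 7 8 14 12 13 17 18)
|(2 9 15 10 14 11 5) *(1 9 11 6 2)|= |(1 9 15 10 14 6 2 11 5)|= 9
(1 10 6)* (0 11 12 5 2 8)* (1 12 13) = [11, 10, 8, 3, 4, 2, 12, 7, 0, 9, 6, 13, 5, 1] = (0 11 13 1 10 6 12 5 2 8)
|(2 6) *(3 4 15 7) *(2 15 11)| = |(2 6 15 7 3 4 11)| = 7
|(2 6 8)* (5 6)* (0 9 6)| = |(0 9 6 8 2 5)| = 6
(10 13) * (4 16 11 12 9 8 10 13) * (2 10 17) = (2 10 4 16 11 12 9 8 17) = [0, 1, 10, 3, 16, 5, 6, 7, 17, 8, 4, 12, 9, 13, 14, 15, 11, 2]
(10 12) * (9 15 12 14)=[0, 1, 2, 3, 4, 5, 6, 7, 8, 15, 14, 11, 10, 13, 9, 12]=(9 15 12 10 14)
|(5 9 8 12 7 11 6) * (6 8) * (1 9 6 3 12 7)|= 12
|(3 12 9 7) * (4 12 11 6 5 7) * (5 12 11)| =15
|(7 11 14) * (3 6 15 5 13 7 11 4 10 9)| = |(3 6 15 5 13 7 4 10 9)(11 14)| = 18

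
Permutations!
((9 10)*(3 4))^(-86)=((3 4)(9 10))^(-86)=(10)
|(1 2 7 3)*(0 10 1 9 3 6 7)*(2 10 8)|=6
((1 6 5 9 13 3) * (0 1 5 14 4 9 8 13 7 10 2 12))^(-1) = (0 12 2 10 7 9 4 14 6 1)(3 13 8 5)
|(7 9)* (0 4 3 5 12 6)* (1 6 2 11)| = 18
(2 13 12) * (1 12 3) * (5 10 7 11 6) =[0, 12, 13, 1, 4, 10, 5, 11, 8, 9, 7, 6, 2, 3] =(1 12 2 13 3)(5 10 7 11 6)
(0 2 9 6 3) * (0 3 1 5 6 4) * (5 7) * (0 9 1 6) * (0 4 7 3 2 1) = (0 1 3 2)(4 9 7 5) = [1, 3, 0, 2, 9, 4, 6, 5, 8, 7]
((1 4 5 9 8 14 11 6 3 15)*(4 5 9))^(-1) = (1 15 3 6 11 14 8 9 4 5)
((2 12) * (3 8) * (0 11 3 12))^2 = (0 3 12)(2 11 8)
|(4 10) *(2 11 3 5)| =4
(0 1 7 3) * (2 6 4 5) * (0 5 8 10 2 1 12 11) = (0 12 11)(1 7 3 5)(2 6 4 8 10) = [12, 7, 6, 5, 8, 1, 4, 3, 10, 9, 2, 0, 11]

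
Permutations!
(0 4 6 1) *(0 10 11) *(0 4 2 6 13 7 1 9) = [2, 10, 6, 3, 13, 5, 9, 1, 8, 0, 11, 4, 12, 7] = (0 2 6 9)(1 10 11 4 13 7)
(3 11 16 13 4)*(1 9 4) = (1 9 4 3 11 16 13) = [0, 9, 2, 11, 3, 5, 6, 7, 8, 4, 10, 16, 12, 1, 14, 15, 13]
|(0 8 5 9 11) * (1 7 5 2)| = |(0 8 2 1 7 5 9 11)| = 8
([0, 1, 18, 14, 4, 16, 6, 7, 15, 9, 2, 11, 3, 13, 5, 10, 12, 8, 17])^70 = [0, 1, 15, 3, 4, 5, 6, 7, 18, 9, 8, 11, 12, 13, 14, 17, 16, 2, 10]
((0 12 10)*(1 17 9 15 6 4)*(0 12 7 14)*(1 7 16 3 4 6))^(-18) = (1 9)(15 17)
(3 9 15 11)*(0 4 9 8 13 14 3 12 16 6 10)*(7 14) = (0 4 9 15 11 12 16 6 10)(3 8 13 7 14) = [4, 1, 2, 8, 9, 5, 10, 14, 13, 15, 0, 12, 16, 7, 3, 11, 6]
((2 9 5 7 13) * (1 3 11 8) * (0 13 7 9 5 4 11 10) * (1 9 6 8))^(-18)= (0 9)(1 5)(2 11)(3 6)(4 13)(8 10)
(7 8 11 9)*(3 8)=(3 8 11 9 7)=[0, 1, 2, 8, 4, 5, 6, 3, 11, 7, 10, 9]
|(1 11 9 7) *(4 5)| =4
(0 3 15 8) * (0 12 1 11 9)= [3, 11, 2, 15, 4, 5, 6, 7, 12, 0, 10, 9, 1, 13, 14, 8]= (0 3 15 8 12 1 11 9)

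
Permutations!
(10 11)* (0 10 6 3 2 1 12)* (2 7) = [10, 12, 1, 7, 4, 5, 3, 2, 8, 9, 11, 6, 0] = (0 10 11 6 3 7 2 1 12)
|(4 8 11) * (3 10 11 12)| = 6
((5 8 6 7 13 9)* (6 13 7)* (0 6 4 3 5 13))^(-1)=(0 8 5 3 4 6)(9 13)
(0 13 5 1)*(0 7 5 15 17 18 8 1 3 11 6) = [13, 7, 2, 11, 4, 3, 0, 5, 1, 9, 10, 6, 12, 15, 14, 17, 16, 18, 8] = (0 13 15 17 18 8 1 7 5 3 11 6)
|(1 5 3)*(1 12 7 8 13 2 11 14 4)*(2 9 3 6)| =42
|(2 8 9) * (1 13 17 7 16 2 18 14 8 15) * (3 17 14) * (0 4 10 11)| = |(0 4 10 11)(1 13 14 8 9 18 3 17 7 16 2 15)| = 12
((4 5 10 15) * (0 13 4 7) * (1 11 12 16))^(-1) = (0 7 15 10 5 4 13)(1 16 12 11)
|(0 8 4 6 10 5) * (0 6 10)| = |(0 8 4 10 5 6)| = 6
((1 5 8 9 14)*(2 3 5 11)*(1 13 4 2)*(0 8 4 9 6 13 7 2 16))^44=((0 8 6 13 9 14 7 2 3 5 4 16)(1 11))^44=(0 3 9)(2 13 16)(4 7 6)(5 14 8)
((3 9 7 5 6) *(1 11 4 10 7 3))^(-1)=((1 11 4 10 7 5 6)(3 9))^(-1)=(1 6 5 7 10 4 11)(3 9)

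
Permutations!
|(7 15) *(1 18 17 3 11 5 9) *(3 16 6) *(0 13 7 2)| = |(0 13 7 15 2)(1 18 17 16 6 3 11 5 9)| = 45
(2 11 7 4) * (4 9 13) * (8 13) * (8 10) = (2 11 7 9 10 8 13 4) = [0, 1, 11, 3, 2, 5, 6, 9, 13, 10, 8, 7, 12, 4]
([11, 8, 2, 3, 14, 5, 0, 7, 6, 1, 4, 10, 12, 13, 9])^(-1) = (0 6 8 1 9 14 4 10 11)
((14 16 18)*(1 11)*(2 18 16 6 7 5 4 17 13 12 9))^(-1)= (1 11)(2 9 12 13 17 4 5 7 6 14 18)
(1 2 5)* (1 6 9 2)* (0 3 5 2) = [3, 1, 2, 5, 4, 6, 9, 7, 8, 0] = (0 3 5 6 9)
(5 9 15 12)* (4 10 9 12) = [0, 1, 2, 3, 10, 12, 6, 7, 8, 15, 9, 11, 5, 13, 14, 4] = (4 10 9 15)(5 12)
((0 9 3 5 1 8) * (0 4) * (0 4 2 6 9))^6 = (1 5 3 9 6 2 8)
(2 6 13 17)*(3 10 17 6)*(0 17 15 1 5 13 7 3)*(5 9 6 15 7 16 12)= (0 17 2)(1 9 6 16 12 5 13 15)(3 10 7)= [17, 9, 0, 10, 4, 13, 16, 3, 8, 6, 7, 11, 5, 15, 14, 1, 12, 2]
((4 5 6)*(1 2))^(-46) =(4 6 5)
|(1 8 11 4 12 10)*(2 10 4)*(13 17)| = |(1 8 11 2 10)(4 12)(13 17)| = 10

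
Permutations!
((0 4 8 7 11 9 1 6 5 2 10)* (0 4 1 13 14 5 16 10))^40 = ((0 1 6 16 10 4 8 7 11 9 13 14 5 2))^40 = (0 5 13 11 8 10 6)(1 2 14 9 7 4 16)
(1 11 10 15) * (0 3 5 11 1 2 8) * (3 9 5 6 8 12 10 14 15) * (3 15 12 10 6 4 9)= [3, 1, 10, 4, 9, 11, 8, 7, 0, 5, 15, 14, 6, 13, 12, 2]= (0 3 4 9 5 11 14 12 6 8)(2 10 15)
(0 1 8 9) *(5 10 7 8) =(0 1 5 10 7 8 9) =[1, 5, 2, 3, 4, 10, 6, 8, 9, 0, 7]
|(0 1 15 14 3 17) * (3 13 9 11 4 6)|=11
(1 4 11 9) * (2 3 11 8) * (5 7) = [0, 4, 3, 11, 8, 7, 6, 5, 2, 1, 10, 9] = (1 4 8 2 3 11 9)(5 7)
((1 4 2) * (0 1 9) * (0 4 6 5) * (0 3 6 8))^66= (9)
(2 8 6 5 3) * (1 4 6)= [0, 4, 8, 2, 6, 3, 5, 7, 1]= (1 4 6 5 3 2 8)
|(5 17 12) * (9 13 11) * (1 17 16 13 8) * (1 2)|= 10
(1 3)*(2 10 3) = (1 2 10 3) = [0, 2, 10, 1, 4, 5, 6, 7, 8, 9, 3]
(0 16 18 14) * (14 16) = (0 14)(16 18) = [14, 1, 2, 3, 4, 5, 6, 7, 8, 9, 10, 11, 12, 13, 0, 15, 18, 17, 16]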